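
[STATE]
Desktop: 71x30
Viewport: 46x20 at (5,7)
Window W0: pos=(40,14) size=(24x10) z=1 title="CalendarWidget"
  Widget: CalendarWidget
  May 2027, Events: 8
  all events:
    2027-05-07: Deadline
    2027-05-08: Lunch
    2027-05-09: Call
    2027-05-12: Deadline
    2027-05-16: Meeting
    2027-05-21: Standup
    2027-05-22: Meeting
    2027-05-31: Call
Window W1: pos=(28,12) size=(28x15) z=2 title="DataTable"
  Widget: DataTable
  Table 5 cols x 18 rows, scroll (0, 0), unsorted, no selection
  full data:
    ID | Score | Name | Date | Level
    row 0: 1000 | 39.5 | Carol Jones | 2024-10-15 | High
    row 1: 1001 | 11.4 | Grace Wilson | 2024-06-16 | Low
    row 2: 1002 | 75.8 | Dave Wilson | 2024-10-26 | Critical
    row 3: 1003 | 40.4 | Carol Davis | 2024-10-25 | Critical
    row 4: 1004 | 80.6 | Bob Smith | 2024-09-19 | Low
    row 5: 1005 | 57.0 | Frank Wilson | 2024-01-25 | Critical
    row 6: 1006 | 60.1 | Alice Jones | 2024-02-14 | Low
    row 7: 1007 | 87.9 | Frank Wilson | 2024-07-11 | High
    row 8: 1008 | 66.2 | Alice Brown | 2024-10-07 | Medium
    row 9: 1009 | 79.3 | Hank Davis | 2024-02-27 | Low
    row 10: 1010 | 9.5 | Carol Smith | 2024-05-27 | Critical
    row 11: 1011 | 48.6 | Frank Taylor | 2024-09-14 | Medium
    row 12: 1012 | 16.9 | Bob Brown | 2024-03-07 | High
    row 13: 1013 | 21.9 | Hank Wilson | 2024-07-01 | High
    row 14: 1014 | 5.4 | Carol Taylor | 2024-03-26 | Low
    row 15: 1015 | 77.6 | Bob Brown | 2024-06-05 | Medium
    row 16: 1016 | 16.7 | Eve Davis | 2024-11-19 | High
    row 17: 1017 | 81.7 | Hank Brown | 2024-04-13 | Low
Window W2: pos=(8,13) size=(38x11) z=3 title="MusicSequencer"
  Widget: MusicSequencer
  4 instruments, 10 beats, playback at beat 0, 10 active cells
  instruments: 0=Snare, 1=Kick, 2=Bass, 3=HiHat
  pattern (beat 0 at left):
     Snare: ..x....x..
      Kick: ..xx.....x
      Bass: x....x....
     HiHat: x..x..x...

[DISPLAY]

                                              
                                              
                                              
                                              
                                              
                       ┏━━━━━━━━━━━━━━━━━━━━━━
   ┏━━━━━━━━━━━━━━━━━━━━━━━━━━━━━━━━━━━━┓     
   ┃ MusicSequencer                     ┃─────
   ┠────────────────────────────────────┨     
   ┃      ▼123456789                    ┃─────
   ┃ Snare··█····█··                    ┃Jones
   ┃  Kick··██·····█                    ┃Wilso
   ┃  Bass█····█····                    ┃ilson
   ┃ HiHat█··█··█···                    ┃Davis
   ┃                                    ┃ith  
   ┃                                    ┃Wilso
   ┗━━━━━━━━━━━━━━━━━━━━━━━━━━━━━━━━━━━━┛Jones
                       ┃1007│87.9 │Frank Wilso
                       ┃1008│66.2 │Alice Brown
                       ┗━━━━━━━━━━━━━━━━━━━━━━


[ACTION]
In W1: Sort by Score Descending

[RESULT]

                                              
                                              
                                              
                                              
                                              
                       ┏━━━━━━━━━━━━━━━━━━━━━━
   ┏━━━━━━━━━━━━━━━━━━━━━━━━━━━━━━━━━━━━┓     
   ┃ MusicSequencer                     ┃─────
   ┠────────────────────────────────────┨     
   ┃      ▼123456789                    ┃─────
   ┃ Snare··█····█··                    ┃Wilso
   ┃  Kick··██·····█                    ┃rown 
   ┃  Bass█····█····                    ┃ith  
   ┃ HiHat█··█··█···                    ┃avis 
   ┃                                    ┃own  
   ┃                                    ┃ilson
   ┗━━━━━━━━━━━━━━━━━━━━━━━━━━━━━━━━━━━━┛Brown
                       ┃1006│60.1 │Alice Jones
                       ┃1005│57.0 │Frank Wilso
                       ┗━━━━━━━━━━━━━━━━━━━━━━


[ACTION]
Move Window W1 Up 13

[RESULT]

                       ┃1004│80.6 │Bob Smith  
                       ┃1009│79.3 │Hank Davis 
                       ┃1015│77.6 │Bob Brown  
                       ┃1002│75.8 │Dave Wilson
                       ┃1008│66.2 │Alice Brown
                       ┃1006│60.1 │Alice Jones
   ┏━━━━━━━━━━━━━━━━━━━━━━━━━━━━━━━━━━━━┓Wilso
   ┃ MusicSequencer                     ┃━━━━━
   ┠────────────────────────────────────┨ndarW
   ┃      ▼123456789                    ┃─────
   ┃ Snare··█····█··                    ┃  May
   ┃  Kick··██·····█                    ┃ We T
   ┃  Bass█····█····                    ┃     
   ┃ HiHat█··█··█···                    ┃  5  
   ┃                                    ┃ 12* 
   ┃                                    ┃ 19 2
   ┗━━━━━━━━━━━━━━━━━━━━━━━━━━━━━━━━━━━━┛━━━━━
                                              
                                              
                                              


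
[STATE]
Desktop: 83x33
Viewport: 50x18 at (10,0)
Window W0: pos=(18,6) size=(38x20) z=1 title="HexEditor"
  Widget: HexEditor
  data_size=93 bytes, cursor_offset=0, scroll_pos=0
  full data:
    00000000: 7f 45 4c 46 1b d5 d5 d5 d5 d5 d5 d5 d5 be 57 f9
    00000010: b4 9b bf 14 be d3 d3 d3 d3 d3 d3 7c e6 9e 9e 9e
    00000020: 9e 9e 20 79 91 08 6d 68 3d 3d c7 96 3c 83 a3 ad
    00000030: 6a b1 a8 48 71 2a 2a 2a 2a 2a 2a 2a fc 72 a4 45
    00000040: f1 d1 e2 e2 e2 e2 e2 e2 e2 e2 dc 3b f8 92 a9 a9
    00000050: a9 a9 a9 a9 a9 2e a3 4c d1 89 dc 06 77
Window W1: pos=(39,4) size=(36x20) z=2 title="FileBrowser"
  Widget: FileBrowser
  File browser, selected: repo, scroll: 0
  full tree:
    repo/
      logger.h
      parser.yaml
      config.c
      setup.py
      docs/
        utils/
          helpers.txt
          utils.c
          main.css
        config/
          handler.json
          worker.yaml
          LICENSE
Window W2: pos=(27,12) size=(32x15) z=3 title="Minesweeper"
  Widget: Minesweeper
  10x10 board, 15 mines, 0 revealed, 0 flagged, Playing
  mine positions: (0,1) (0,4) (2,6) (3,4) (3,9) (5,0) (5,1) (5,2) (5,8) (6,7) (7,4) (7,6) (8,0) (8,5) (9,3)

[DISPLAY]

                                                  
                                                  
                                                  
                                                  
                             ┏━━━━━━━━━━━━━━━━━━━━
                             ┃ FileBrowser        
        ┏━━━━━━━━━━━━━━━━━━━━┠────────────────────
        ┃ HexEditor          ┃> [-] repo/         
        ┠────────────────────┃    logger.h        
        ┃00000000  7F 45 4c 4┃    parser.yaml     
        ┃00000010  b4 9b bf 1┃    config.c        
        ┃00000020  9e 9e 20 7┃    setup.py        
        ┃00000030┏━━━━━━━━━━━━━━━━━━━━━━━━━━━━━━┓ 
        ┃00000040┃ Minesweeper                  ┃ 
        ┃00000050┠──────────────────────────────┨ 
        ┃        ┃■■■■■■■■■■                    ┃ 
        ┃        ┃■■■■■■■■■■                    ┃ 
        ┃        ┃■■■■■■■■■■                    ┃ 


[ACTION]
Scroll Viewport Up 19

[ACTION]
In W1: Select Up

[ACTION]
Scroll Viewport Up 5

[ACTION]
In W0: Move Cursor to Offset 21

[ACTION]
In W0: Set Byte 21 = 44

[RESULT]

                                                  
                                                  
                                                  
                                                  
                             ┏━━━━━━━━━━━━━━━━━━━━
                             ┃ FileBrowser        
        ┏━━━━━━━━━━━━━━━━━━━━┠────────────────────
        ┃ HexEditor          ┃> [-] repo/         
        ┠────────────────────┃    logger.h        
        ┃00000000  7f 45 4c 4┃    parser.yaml     
        ┃00000010  b4 9b bf 1┃    config.c        
        ┃00000020  9e 9e 20 7┃    setup.py        
        ┃00000030┏━━━━━━━━━━━━━━━━━━━━━━━━━━━━━━┓ 
        ┃00000040┃ Minesweeper                  ┃ 
        ┃00000050┠──────────────────────────────┨ 
        ┃        ┃■■■■■■■■■■                    ┃ 
        ┃        ┃■■■■■■■■■■                    ┃ 
        ┃        ┃■■■■■■■■■■                    ┃ 


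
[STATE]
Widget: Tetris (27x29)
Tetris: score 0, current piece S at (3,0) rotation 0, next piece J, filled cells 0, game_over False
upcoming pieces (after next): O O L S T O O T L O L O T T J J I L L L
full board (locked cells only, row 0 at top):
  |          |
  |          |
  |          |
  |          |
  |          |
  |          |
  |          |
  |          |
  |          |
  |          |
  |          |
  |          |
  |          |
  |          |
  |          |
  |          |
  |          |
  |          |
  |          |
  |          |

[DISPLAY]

    ░░    │Next:           
   ░░     │█               
          │███             
          │                
          │                
          │                
          │Score:          
          │0               
          │                
          │                
          │                
          │                
          │                
          │                
          │                
          │                
          │                
          │                
          │                
          │                
          │                
          │                
          │                
          │                
          │                
          │                
          │                
          │                
          │                


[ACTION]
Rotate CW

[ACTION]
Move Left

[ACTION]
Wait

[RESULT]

          │Next:           
  ░       │█               
  ░░      │███             
   ░      │                
          │                
          │                
          │Score:          
          │0               
          │                
          │                
          │                
          │                
          │                
          │                
          │                
          │                
          │                
          │                
          │                
          │                
          │                
          │                
          │                
          │                
          │                
          │                
          │                
          │                
          │                


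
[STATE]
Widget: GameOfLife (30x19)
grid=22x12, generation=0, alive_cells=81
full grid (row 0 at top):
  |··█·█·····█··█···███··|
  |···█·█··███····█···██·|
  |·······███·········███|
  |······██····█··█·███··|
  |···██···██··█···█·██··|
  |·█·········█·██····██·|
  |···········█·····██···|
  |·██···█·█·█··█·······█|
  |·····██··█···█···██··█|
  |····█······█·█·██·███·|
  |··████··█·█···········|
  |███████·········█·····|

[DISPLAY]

Gen: 0                        
··█·█·····█··█···███··        
···█·█··███····█···██·        
·······███·········███        
······██····█··█·███··        
···██···██··█···█·██··        
·█·········█·██····██·        
···········█·····██···        
·██···█·█·█··█·······█        
·····██··█···█···██··█        
····█······█·█·██·███·        
··████··█·█···········        
███████·········█·····        
                              
                              
                              
                              
                              
                              


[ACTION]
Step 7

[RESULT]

Gen: 7                        
···██······█·······██·        
···██·····█·█·····█···        
·········██·█·····██··        
···················██·        
·········███····██··█·        
········█·█···██····█·        
·······█·██···█··█··█·        
·······████··███···█··        
······███·█··██····█··        
·····█·█···█·█·····██·        
······█····█········██        
······█···············        
                              
                              
                              
                              
                              
                              


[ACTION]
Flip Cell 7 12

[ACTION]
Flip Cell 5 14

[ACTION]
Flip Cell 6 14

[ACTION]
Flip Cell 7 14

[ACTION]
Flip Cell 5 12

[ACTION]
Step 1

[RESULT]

Gen: 8                        
···██······█·······█··        
···██····██·█·····█·█·        
·········██·······█·█·        
·················█··█·        
·········███····█···██        
········█········█·███        
·······█····███·█··██·        
············██····███·        
··········█·······██··        
·····█··█·██·██····█·█        
·····███····█······███        
······················        
                              
                              
                              
                              
                              
                              


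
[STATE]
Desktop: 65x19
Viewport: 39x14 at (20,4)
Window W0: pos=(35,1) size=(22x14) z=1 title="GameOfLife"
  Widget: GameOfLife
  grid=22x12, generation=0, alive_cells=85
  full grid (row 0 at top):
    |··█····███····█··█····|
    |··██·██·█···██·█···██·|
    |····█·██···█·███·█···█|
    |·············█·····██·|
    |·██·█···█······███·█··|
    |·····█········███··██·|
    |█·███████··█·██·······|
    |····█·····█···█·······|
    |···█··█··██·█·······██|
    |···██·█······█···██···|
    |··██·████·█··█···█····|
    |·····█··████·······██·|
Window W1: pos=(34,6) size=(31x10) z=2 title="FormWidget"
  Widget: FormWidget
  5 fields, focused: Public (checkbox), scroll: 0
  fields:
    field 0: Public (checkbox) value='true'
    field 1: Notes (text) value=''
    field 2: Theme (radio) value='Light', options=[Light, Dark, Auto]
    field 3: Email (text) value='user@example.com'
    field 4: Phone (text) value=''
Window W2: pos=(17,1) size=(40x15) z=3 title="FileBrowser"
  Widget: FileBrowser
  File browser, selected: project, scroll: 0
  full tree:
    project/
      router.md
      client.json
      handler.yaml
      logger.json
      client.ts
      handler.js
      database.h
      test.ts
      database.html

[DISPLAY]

[-] project/                        ┃  
  router.md                         ┃  
  client.json                       ┃━━
  handler.yaml                      ┃  
  logger.json                       ┃──
  client.ts                         ┃  
  handler.js                        ┃  
  database.h                        ┃t 
  test.ts                           ┃am
  database.html                     ┃  
                                    ┃  
━━━━━━━━━━━━━━━━━━━━━━━━━━━━━━━━━━━━┛━━
                                       
                                       


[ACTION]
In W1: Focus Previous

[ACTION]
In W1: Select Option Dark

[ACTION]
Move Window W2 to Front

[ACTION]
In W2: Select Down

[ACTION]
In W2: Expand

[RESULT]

[-] project/                        ┃  
> router.md                         ┃  
  client.json                       ┃━━
  handler.yaml                      ┃  
  logger.json                       ┃──
  client.ts                         ┃  
  handler.js                        ┃  
  database.h                        ┃t 
  test.ts                           ┃am
  database.html                     ┃  
                                    ┃  
━━━━━━━━━━━━━━━━━━━━━━━━━━━━━━━━━━━━┛━━
                                       
                                       


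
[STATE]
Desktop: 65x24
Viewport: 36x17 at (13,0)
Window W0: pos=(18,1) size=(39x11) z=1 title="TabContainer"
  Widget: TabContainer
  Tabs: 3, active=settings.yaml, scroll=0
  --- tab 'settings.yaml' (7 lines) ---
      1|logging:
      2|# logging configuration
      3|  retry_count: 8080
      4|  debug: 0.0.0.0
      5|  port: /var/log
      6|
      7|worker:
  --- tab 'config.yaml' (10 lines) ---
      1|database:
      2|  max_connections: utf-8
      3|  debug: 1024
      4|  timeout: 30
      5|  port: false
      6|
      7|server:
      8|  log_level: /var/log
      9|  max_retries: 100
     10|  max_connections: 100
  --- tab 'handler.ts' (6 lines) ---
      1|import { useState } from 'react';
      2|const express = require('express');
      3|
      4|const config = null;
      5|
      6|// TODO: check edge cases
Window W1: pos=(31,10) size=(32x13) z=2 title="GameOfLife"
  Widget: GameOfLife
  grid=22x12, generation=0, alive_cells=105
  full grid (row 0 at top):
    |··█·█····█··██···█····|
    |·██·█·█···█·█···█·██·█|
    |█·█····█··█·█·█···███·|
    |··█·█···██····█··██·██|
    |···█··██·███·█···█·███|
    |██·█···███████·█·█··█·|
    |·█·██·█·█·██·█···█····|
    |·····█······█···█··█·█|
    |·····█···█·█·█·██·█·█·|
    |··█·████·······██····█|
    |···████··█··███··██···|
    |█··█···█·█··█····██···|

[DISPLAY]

                                    
     ┏━━━━━━━━━━━━━━━━━━━━━━━━━━━━━━
     ┃ TabContainer                 
     ┠──────────────────────────────
     ┃[settings.yaml]│ config.yaml │
     ┃──────────────────────────────
     ┃logging:                      
     ┃# logging configuration       
     ┃  retry_count: 8080           
     ┃  debug: 0.0.0.0              
     ┃  port: /var┏━━━━━━━━━━━━━━━━━
     ┗━━━━━━━━━━━━┃ GameOfLife      
                  ┠─────────────────
                  ┃Gen: 0           
                  ┃█·█····█··█·█·█··
                  ┃··█·█···██····█··
                  ┃···█··██·███·█···


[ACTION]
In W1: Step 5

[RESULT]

                                    
     ┏━━━━━━━━━━━━━━━━━━━━━━━━━━━━━━
     ┃ TabContainer                 
     ┠──────────────────────────────
     ┃[settings.yaml]│ config.yaml │
     ┃──────────────────────────────
     ┃logging:                      
     ┃# logging configuration       
     ┃  retry_count: 8080           
     ┃  debug: 0.0.0.0              
     ┃  port: /var┏━━━━━━━━━━━━━━━━━
     ┗━━━━━━━━━━━━┃ GameOfLife      
                  ┠─────────────────
                  ┃Gen: 5           
                  ┃····█···█·█······
                  ┃····██████·······
                  ┃····█············


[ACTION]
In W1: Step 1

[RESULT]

                                    
     ┏━━━━━━━━━━━━━━━━━━━━━━━━━━━━━━
     ┃ TabContainer                 
     ┠──────────────────────────────
     ┃[settings.yaml]│ config.yaml │
     ┃──────────────────────────────
     ┃logging:                      
     ┃# logging configuration       
     ┃  retry_count: 8080           
     ┃  debug: 0.0.0.0              
     ┃  port: /var┏━━━━━━━━━━━━━━━━━
     ┗━━━━━━━━━━━━┃ GameOfLife      
                  ┠─────────────────
                  ┃Gen: 6           
                  ┃···██·█···█······
                  ┃···██·████·······
                  ┃·················


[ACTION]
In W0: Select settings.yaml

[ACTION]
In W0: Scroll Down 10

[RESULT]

                                    
     ┏━━━━━━━━━━━━━━━━━━━━━━━━━━━━━━
     ┃ TabContainer                 
     ┠──────────────────────────────
     ┃[settings.yaml]│ config.yaml │
     ┃──────────────────────────────
     ┃worker:                       
     ┃                              
     ┃                              
     ┃                              
     ┃            ┏━━━━━━━━━━━━━━━━━
     ┗━━━━━━━━━━━━┃ GameOfLife      
                  ┠─────────────────
                  ┃Gen: 6           
                  ┃···██·█···█······
                  ┃···██·████·······
                  ┃·················


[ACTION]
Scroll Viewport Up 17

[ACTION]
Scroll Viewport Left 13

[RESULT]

                                    
                  ┏━━━━━━━━━━━━━━━━━
                  ┃ TabContainer    
                  ┠─────────────────
                  ┃[settings.yaml]│ 
                  ┃─────────────────
                  ┃worker:          
                  ┃                 
                  ┃                 
                  ┃                 
                  ┃            ┏━━━━
                  ┗━━━━━━━━━━━━┃ Gam
                               ┠────
                               ┃Gen:
                               ┃···█
                               ┃···█
                               ┃····


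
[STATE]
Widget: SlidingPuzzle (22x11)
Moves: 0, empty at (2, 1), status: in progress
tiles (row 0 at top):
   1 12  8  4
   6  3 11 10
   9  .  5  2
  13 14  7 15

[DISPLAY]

┌────┬────┬────┬────┐ 
│  1 │ 12 │  8 │  4 │ 
├────┼────┼────┼────┤ 
│  6 │  3 │ 11 │ 10 │ 
├────┼────┼────┼────┤ 
│  9 │    │  5 │  2 │ 
├────┼────┼────┼────┤ 
│ 13 │ 14 │  7 │ 15 │ 
└────┴────┴────┴────┘ 
Moves: 0              
                      


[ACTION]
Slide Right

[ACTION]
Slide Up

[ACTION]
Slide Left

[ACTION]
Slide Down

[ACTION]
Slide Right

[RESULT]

┌────┬────┬────┬────┐ 
│  1 │ 12 │  8 │  4 │ 
├────┼────┼────┼────┤ 
│  6 │  3 │ 11 │ 10 │ 
├────┼────┼────┼────┤ 
│    │ 13 │  5 │  2 │ 
├────┼────┼────┼────┤ 
│ 14 │  9 │  7 │ 15 │ 
└────┴────┴────┴────┘ 
Moves: 5              
                      


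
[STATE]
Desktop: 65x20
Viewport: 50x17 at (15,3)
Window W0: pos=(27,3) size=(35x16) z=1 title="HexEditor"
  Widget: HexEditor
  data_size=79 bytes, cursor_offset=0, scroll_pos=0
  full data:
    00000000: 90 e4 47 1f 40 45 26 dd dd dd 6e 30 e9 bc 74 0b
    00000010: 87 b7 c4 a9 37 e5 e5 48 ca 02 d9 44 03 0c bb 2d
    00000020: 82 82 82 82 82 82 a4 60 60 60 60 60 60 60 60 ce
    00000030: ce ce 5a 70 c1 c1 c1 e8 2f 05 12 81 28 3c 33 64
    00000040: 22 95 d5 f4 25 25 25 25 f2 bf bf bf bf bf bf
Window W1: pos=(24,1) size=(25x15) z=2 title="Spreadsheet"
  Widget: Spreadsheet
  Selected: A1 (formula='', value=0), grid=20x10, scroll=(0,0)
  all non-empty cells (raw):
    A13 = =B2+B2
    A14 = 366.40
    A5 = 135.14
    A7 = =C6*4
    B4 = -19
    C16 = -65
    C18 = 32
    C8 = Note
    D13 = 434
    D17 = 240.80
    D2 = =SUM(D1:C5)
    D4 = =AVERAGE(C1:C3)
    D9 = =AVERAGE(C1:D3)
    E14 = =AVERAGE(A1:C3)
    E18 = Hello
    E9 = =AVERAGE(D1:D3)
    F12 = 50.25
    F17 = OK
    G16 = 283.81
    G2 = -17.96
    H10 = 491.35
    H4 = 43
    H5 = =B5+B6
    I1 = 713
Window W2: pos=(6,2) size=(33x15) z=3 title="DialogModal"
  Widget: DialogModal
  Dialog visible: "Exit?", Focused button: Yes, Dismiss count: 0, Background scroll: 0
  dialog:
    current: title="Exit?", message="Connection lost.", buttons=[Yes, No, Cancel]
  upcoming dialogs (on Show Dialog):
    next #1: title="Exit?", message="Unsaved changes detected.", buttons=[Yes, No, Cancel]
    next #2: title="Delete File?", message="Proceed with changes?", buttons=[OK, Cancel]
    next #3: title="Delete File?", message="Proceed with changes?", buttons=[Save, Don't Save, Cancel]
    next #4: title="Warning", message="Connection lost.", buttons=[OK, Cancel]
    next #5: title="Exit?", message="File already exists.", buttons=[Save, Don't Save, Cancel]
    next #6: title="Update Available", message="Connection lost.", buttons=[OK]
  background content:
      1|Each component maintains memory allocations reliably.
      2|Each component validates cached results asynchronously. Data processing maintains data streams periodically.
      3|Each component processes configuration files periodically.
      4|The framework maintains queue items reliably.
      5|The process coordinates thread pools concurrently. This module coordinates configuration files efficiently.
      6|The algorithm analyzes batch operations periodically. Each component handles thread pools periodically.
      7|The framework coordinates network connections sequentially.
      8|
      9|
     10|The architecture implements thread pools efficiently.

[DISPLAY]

odal                   ┃─────────┨━━━━━━━━━━━━┓   
───────────────────────┨         ┃            ┃   
ponent maintains memory┃ B       ┃────────────┨   
ponent validates cached┃---------┃ 40 45 26 dd┃   
ponent processes config┃     0   ┃ 37 e5 e5 48┃   
──────────────────┐ue i┃     0   ┃ 82 82 a4 60┃   
     Exit?        │ead ┃     0   ┃ c1 c1 c1 e8┃   
Connection lost.  │h op┃   -19   ┃ 25 25 25 25┃   
es]  No   Cancel  │etwo┃     0   ┃            ┃   
──────────────────┘    ┃     0   ┃            ┃   
                       ┃     0   ┃            ┃   
itecture implements thr┃     0Not┃            ┃   
                       ┃━━━━━━━━━┛            ┃   
━━━━━━━━━━━━━━━━━━━━━━━┛                      ┃   
            ┃                                 ┃   
            ┗━━━━━━━━━━━━━━━━━━━━━━━━━━━━━━━━━┛   
                                                  


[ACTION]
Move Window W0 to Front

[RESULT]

odal        ┏━━━━━━━━━━━━━━━━━━━━━━━━━━━━━━━━━┓   
────────────┃ HexEditor                       ┃   
ponent maint┠─────────────────────────────────┨   
ponent valid┃00000000  90 e4 47 1f 40 45 26 dd┃   
ponent proce┃00000010  87 b7 c4 a9 37 e5 e5 48┃   
────────────┃00000020  82 82 82 82 82 82 a4 60┃   
     Exit?  ┃00000030  ce ce 5a 70 c1 c1 c1 e8┃   
Connection l┃00000040  22 95 d5 f4 25 25 25 25┃   
es]  No   Ca┃                                 ┃   
────────────┃                                 ┃   
            ┃                                 ┃   
itecture imp┃                                 ┃   
            ┃                                 ┃   
━━━━━━━━━━━━┃                                 ┃   
            ┃                                 ┃   
            ┗━━━━━━━━━━━━━━━━━━━━━━━━━━━━━━━━━┛   
                                                  


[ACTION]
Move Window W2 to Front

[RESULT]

odal                   ┃━━━━━━━━━━━━━━━━━━━━━━┓   
───────────────────────┨                      ┃   
ponent maintains memory┃──────────────────────┨   
ponent validates cached┃0 e4 47 1f 40 45 26 dd┃   
ponent processes config┃7 b7 c4 a9 37 e5 e5 48┃   
──────────────────┐ue i┃2 82 82 82 82 82 a4 60┃   
     Exit?        │ead ┃e ce 5a 70 c1 c1 c1 e8┃   
Connection lost.  │h op┃2 95 d5 f4 25 25 25 25┃   
es]  No   Cancel  │etwo┃                      ┃   
──────────────────┘    ┃                      ┃   
                       ┃                      ┃   
itecture implements thr┃                      ┃   
                       ┃                      ┃   
━━━━━━━━━━━━━━━━━━━━━━━┛                      ┃   
            ┃                                 ┃   
            ┗━━━━━━━━━━━━━━━━━━━━━━━━━━━━━━━━━┛   
                                                  


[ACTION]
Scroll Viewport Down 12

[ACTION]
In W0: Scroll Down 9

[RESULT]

odal                   ┃━━━━━━━━━━━━━━━━━━━━━━┓   
───────────────────────┨                      ┃   
ponent maintains memory┃──────────────────────┨   
ponent validates cached┃2 95 d5 f4 25 25 25 25┃   
ponent processes config┃                      ┃   
──────────────────┐ue i┃                      ┃   
     Exit?        │ead ┃                      ┃   
Connection lost.  │h op┃                      ┃   
es]  No   Cancel  │etwo┃                      ┃   
──────────────────┘    ┃                      ┃   
                       ┃                      ┃   
itecture implements thr┃                      ┃   
                       ┃                      ┃   
━━━━━━━━━━━━━━━━━━━━━━━┛                      ┃   
            ┃                                 ┃   
            ┗━━━━━━━━━━━━━━━━━━━━━━━━━━━━━━━━━┛   
                                                  


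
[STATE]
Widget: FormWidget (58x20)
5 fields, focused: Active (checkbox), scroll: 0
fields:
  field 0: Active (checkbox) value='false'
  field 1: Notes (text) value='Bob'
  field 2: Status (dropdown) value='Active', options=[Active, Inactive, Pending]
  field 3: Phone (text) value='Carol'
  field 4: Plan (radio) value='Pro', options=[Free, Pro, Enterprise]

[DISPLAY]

> Active:     [ ]                                         
  Notes:      [Bob                                       ]
  Status:     [Active                                   ▼]
  Phone:      [Carol                                     ]
  Plan:       ( ) Free  (●) Pro  ( ) Enterprise           
                                                          
                                                          
                                                          
                                                          
                                                          
                                                          
                                                          
                                                          
                                                          
                                                          
                                                          
                                                          
                                                          
                                                          
                                                          


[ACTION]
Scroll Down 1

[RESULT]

  Notes:      [Bob                                       ]
  Status:     [Active                                   ▼]
  Phone:      [Carol                                     ]
  Plan:       ( ) Free  (●) Pro  ( ) Enterprise           
                                                          
                                                          
                                                          
                                                          
                                                          
                                                          
                                                          
                                                          
                                                          
                                                          
                                                          
                                                          
                                                          
                                                          
                                                          
                                                          


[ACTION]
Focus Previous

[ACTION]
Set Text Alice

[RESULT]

  Notes:      [Bob                                       ]
  Status:     [Active                                   ▼]
  Phone:      [Carol                                     ]
> Plan:       ( ) Free  (●) Pro  ( ) Enterprise           
                                                          
                                                          
                                                          
                                                          
                                                          
                                                          
                                                          
                                                          
                                                          
                                                          
                                                          
                                                          
                                                          
                                                          
                                                          
                                                          


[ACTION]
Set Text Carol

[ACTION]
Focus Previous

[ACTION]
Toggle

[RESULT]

  Notes:      [Bob                                       ]
  Status:     [Active                                   ▼]
> Phone:      [Carol                                     ]
  Plan:       ( ) Free  (●) Pro  ( ) Enterprise           
                                                          
                                                          
                                                          
                                                          
                                                          
                                                          
                                                          
                                                          
                                                          
                                                          
                                                          
                                                          
                                                          
                                                          
                                                          
                                                          


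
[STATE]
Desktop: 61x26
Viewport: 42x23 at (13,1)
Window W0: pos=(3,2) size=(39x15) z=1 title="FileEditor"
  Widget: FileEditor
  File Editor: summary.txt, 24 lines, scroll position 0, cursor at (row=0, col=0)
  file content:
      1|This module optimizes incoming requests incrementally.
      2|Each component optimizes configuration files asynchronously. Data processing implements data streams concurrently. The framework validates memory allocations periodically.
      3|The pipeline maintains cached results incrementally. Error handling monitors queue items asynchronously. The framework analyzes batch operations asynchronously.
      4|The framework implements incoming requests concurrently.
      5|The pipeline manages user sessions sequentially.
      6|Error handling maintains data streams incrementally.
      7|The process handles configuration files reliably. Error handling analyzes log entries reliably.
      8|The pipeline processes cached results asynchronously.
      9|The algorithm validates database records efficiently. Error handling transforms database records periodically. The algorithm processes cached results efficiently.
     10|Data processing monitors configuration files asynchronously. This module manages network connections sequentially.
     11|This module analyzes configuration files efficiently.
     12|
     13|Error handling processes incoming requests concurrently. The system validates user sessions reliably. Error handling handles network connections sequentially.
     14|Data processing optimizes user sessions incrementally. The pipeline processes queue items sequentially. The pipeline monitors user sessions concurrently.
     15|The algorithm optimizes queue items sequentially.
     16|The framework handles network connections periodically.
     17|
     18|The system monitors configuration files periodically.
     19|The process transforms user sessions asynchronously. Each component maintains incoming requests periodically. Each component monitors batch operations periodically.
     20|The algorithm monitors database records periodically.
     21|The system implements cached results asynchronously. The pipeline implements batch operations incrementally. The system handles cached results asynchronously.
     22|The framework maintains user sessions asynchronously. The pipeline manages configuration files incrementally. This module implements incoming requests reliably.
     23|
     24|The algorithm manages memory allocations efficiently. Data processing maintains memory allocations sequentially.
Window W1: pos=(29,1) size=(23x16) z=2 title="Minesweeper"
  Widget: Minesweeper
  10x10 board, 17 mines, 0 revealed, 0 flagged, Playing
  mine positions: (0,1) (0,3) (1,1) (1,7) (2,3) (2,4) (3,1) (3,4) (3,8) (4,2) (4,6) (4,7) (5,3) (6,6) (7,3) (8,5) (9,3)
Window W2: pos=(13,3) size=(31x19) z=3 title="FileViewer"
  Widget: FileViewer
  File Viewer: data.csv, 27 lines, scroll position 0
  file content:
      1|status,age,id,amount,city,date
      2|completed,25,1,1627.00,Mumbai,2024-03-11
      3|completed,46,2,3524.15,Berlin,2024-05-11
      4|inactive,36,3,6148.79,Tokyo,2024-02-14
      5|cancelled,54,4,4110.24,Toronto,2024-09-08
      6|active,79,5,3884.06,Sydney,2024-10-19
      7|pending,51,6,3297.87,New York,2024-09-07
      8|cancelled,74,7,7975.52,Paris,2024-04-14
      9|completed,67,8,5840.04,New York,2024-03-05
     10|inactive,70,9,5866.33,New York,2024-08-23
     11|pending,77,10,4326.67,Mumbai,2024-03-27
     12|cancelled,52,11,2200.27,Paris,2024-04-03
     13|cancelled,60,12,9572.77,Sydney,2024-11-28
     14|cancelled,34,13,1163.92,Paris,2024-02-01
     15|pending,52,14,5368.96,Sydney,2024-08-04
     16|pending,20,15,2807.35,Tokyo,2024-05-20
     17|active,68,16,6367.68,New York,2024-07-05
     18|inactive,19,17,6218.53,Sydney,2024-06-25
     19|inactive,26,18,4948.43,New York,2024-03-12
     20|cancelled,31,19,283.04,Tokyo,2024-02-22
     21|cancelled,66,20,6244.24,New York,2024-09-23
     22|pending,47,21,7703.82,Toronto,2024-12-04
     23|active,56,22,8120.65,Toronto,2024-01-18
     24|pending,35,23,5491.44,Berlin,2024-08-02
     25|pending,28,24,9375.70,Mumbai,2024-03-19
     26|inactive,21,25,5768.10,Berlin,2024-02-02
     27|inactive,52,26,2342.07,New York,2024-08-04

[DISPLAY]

                ┏━━━━━━━━━━━━━━━━━━━━━┓   
━━━━━━━━━━━━━━━━┃ Minesweeper         ┃   
┏━━━━━━━━━━━━━━━━━━━━━━━━━━━━━┓───────┨   
┃ FileViewer                  ┃       ┃   
┠─────────────────────────────┨       ┃   
┃status,age,id,amount,city,da▲┃       ┃   
┃completed,25,1,1627.00,Mumba█┃       ┃   
┃completed,46,2,3524.15,Berli░┃       ┃   
┃inactive,36,3,6148.79,Tokyo,░┃       ┃   
┃cancelled,54,4,4110.24,Toron░┃       ┃   
┃active,79,5,3884.06,Sydney,2░┃       ┃   
┃pending,51,6,3297.87,New Yor░┃       ┃   
┃cancelled,74,7,7975.52,Paris░┃       ┃   
┃completed,67,8,5840.04,New Y░┃       ┃   
┃inactive,70,9,5866.33,New Yo░┃       ┃   
┃pending,77,10,4326.67,Mumbai░┃━━━━━━━┛   
┃cancelled,52,11,2200.27,Pari░┃           
┃cancelled,60,12,9572.77,Sydn░┃           
┃cancelled,34,13,1163.92,Pari░┃           
┃pending,52,14,5368.96,Sydney▼┃           
┗━━━━━━━━━━━━━━━━━━━━━━━━━━━━━┛           
                                          
                                          


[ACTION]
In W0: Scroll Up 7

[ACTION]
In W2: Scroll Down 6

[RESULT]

                ┏━━━━━━━━━━━━━━━━━━━━━┓   
━━━━━━━━━━━━━━━━┃ Minesweeper         ┃   
┏━━━━━━━━━━━━━━━━━━━━━━━━━━━━━┓───────┨   
┃ FileViewer                  ┃       ┃   
┠─────────────────────────────┨       ┃   
┃pending,51,6,3297.87,New Yor▲┃       ┃   
┃cancelled,74,7,7975.52,Paris░┃       ┃   
┃completed,67,8,5840.04,New Y░┃       ┃   
┃inactive,70,9,5866.33,New Yo░┃       ┃   
┃pending,77,10,4326.67,Mumbai░┃       ┃   
┃cancelled,52,11,2200.27,Pari░┃       ┃   
┃cancelled,60,12,9572.77,Sydn░┃       ┃   
┃cancelled,34,13,1163.92,Pari█┃       ┃   
┃pending,52,14,5368.96,Sydney░┃       ┃   
┃pending,20,15,2807.35,Tokyo,░┃       ┃   
┃active,68,16,6367.68,New Yor░┃━━━━━━━┛   
┃inactive,19,17,6218.53,Sydne░┃           
┃inactive,26,18,4948.43,New Y░┃           
┃cancelled,31,19,283.04,Tokyo░┃           
┃cancelled,66,20,6244.24,New ▼┃           
┗━━━━━━━━━━━━━━━━━━━━━━━━━━━━━┛           
                                          
                                          


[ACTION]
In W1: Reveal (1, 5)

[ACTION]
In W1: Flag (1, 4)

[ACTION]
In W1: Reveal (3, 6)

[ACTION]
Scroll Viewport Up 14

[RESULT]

                                          
                ┏━━━━━━━━━━━━━━━━━━━━━┓   
━━━━━━━━━━━━━━━━┃ Minesweeper         ┃   
┏━━━━━━━━━━━━━━━━━━━━━━━━━━━━━┓───────┨   
┃ FileViewer                  ┃       ┃   
┠─────────────────────────────┨       ┃   
┃pending,51,6,3297.87,New Yor▲┃       ┃   
┃cancelled,74,7,7975.52,Paris░┃       ┃   
┃completed,67,8,5840.04,New Y░┃       ┃   
┃inactive,70,9,5866.33,New Yo░┃       ┃   
┃pending,77,10,4326.67,Mumbai░┃       ┃   
┃cancelled,52,11,2200.27,Pari░┃       ┃   
┃cancelled,60,12,9572.77,Sydn░┃       ┃   
┃cancelled,34,13,1163.92,Pari█┃       ┃   
┃pending,52,14,5368.96,Sydney░┃       ┃   
┃pending,20,15,2807.35,Tokyo,░┃       ┃   
┃active,68,16,6367.68,New Yor░┃━━━━━━━┛   
┃inactive,19,17,6218.53,Sydne░┃           
┃inactive,26,18,4948.43,New Y░┃           
┃cancelled,31,19,283.04,Tokyo░┃           
┃cancelled,66,20,6244.24,New ▼┃           
┗━━━━━━━━━━━━━━━━━━━━━━━━━━━━━┛           
                                          
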